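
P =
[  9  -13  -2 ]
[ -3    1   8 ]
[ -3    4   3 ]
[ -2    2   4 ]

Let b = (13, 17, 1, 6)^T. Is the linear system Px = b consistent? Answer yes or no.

yes

Row reduce the augmented matrix [P | b].
R2 ← R2 + (1/3)·R1: [0, -10/3, 22/3, 64/3]
R3 ← R3 + (1/3)·R1: [0, -1/3, 7/3, 16/3]
R4 ← R4 + (2/9)·R1: [0, -8/9, 32/9, 80/9]
R3 ← R3 − (1/10)·R2: [0, 0, 8/5, 16/5]
R4 ← R4 − (4/15)·R2: [0, 0, 8/5, 16/5]
R4 ← R4 − R3: [0, 0, 0, 0]
The echelon form has 3 nonzero rows, and every pivot lies in the first 3 columns, so rank(P) = rank([P|b]) = 3.
The system is consistent.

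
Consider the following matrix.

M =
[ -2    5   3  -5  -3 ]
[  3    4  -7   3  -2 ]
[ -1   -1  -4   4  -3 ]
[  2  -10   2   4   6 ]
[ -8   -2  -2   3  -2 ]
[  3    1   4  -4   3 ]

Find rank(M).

Row reduce to echelon form.
R2 ← R2 + (3/2)·R1: [0, 23/2, -5/2, -9/2, -13/2]
R3 ← R3 − (1/2)·R1: [0, -7/2, -11/2, 13/2, -3/2]
R4 ← R4 + R1: [0, -5, 5, -1, 3]
R5 ← R5 − (4)·R1: [0, -22, -14, 23, 10]
R6 ← R6 + (3/2)·R1: [0, 17/2, 17/2, -23/2, -3/2]
R3 ← R3 + (7/23)·R2: [0, 0, -144/23, 118/23, -80/23]
R4 ← R4 + (10/23)·R2: [0, 0, 90/23, -68/23, 4/23]
R5 ← R5 + (44/23)·R2: [0, 0, -432/23, 331/23, -56/23]
R6 ← R6 − (17/23)·R2: [0, 0, 238/23, -188/23, 76/23]
R4 ← R4 + (5/8)·R3: [0, 0, 0, 1/4, -2]
R5 ← R5 − (3)·R3: [0, 0, 0, -1, 8]
R6 ← R6 + (119/72)·R3: [0, 0, 0, 11/36, -22/9]
R5 ← R5 + (4)·R4: [0, 0, 0, 0, 0]
R6 ← R6 − (11/9)·R4: [0, 0, 0, 0, 0]
Echelon form has 4 nonzero rows, so rank(M) = 4.

4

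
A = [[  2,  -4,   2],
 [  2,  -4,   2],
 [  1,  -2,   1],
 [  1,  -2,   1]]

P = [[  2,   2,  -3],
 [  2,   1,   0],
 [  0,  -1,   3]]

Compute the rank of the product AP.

1

First compute AP:
[[ -4,  -2,   0],
 [ -4,  -2,   0],
 [ -2,  -1,   0],
 [ -2,  -1,   0]]
Now row reduce the product.
R2 ← R2 − R1: [0, 0, 0]
R3 ← R3 − (1/2)·R1: [0, 0, 0]
R4 ← R4 − (1/2)·R1: [0, 0, 0]
1 nonzero row, so rank(AP) = 1.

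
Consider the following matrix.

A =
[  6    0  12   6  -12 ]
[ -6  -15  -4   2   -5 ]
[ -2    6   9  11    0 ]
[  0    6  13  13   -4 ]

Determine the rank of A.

Row reduce to echelon form.
R2 ← R2 + R1: [0, -15, 8, 8, -17]
R3 ← R3 + (1/3)·R1: [0, 6, 13, 13, -4]
R3 ← R3 + (2/5)·R2: [0, 0, 81/5, 81/5, -54/5]
R4 ← R4 + (2/5)·R2: [0, 0, 81/5, 81/5, -54/5]
R4 ← R4 − R3: [0, 0, 0, 0, 0]
Echelon form has 3 nonzero rows, so rank(A) = 3.

3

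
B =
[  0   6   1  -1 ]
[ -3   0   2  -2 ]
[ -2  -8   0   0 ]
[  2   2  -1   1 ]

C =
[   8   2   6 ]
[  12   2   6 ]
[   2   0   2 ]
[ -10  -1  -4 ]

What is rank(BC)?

First compute BC:
[[ 84,  13,  42],
 [  0,  -4,  -6],
 [-112, -20, -60],
 [ 28,   7,  18]]
Now row reduce the product.
R3 ← R3 + (4/3)·R1: [0, -8/3, -4]
R4 ← R4 − (1/3)·R1: [0, 8/3, 4]
R3 ← R3 − (2/3)·R2: [0, 0, 0]
R4 ← R4 + (2/3)·R2: [0, 0, 0]
2 nonzero rows, so rank(BC) = 2.

2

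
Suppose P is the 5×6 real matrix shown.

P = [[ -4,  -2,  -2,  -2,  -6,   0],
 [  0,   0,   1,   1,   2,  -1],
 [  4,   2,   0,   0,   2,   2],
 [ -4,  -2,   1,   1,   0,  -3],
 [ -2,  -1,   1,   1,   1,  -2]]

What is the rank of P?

2

Row reduce to echelon form.
R3 ← R3 + R1: [0, 0, -2, -2, -4, 2]
R4 ← R4 − R1: [0, 0, 3, 3, 6, -3]
R5 ← R5 − (1/2)·R1: [0, 0, 2, 2, 4, -2]
R3 ← R3 + (2)·R2: [0, 0, 0, 0, 0, 0]
R4 ← R4 − (3)·R2: [0, 0, 0, 0, 0, 0]
R5 ← R5 − (2)·R2: [0, 0, 0, 0, 0, 0]
Echelon form has 2 nonzero rows, so rank(P) = 2.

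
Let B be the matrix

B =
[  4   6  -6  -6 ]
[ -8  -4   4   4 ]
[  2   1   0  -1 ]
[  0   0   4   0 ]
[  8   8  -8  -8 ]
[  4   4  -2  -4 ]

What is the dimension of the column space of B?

Row reduce to echelon form.
R2 ← R2 + (2)·R1: [0, 8, -8, -8]
R3 ← R3 − (1/2)·R1: [0, -2, 3, 2]
R5 ← R5 − (2)·R1: [0, -4, 4, 4]
R6 ← R6 − R1: [0, -2, 4, 2]
R3 ← R3 + (1/4)·R2: [0, 0, 1, 0]
R5 ← R5 + (1/2)·R2: [0, 0, 0, 0]
R6 ← R6 + (1/4)·R2: [0, 0, 2, 0]
R4 ← R4 − (4)·R3: [0, 0, 0, 0]
R6 ← R6 − (2)·R3: [0, 0, 0, 0]
Echelon form has 3 nonzero rows, so rank(B) = 3.
The column space has dimension equal to the rank: 3.

3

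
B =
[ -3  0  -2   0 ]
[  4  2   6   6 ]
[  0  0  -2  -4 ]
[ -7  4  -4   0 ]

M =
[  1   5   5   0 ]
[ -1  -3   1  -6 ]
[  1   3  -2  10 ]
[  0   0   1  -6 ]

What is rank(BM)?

3

First compute BM:
[[ -5, -21, -11, -20],
 [  8,  32,  16,  12],
 [ -2,  -6,   0,   4],
 [-15, -59, -23, -64]]
Now row reduce the product.
R2 ← R2 + (8/5)·R1: [0, -8/5, -8/5, -20]
R3 ← R3 − (2/5)·R1: [0, 12/5, 22/5, 12]
R4 ← R4 − (3)·R1: [0, 4, 10, -4]
R3 ← R3 + (3/2)·R2: [0, 0, 2, -18]
R4 ← R4 + (5/2)·R2: [0, 0, 6, -54]
R4 ← R4 − (3)·R3: [0, 0, 0, 0]
3 nonzero rows, so rank(BM) = 3.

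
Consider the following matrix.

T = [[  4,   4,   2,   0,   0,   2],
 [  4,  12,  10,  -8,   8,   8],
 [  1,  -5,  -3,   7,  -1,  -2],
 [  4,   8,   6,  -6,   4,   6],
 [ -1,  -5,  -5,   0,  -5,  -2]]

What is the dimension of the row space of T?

Row reduce to echelon form.
R2 ← R2 − R1: [0, 8, 8, -8, 8, 6]
R3 ← R3 − (1/4)·R1: [0, -6, -7/2, 7, -1, -5/2]
R4 ← R4 − R1: [0, 4, 4, -6, 4, 4]
R5 ← R5 + (1/4)·R1: [0, -4, -9/2, 0, -5, -3/2]
R3 ← R3 + (3/4)·R2: [0, 0, 5/2, 1, 5, 2]
R4 ← R4 − (1/2)·R2: [0, 0, 0, -2, 0, 1]
R5 ← R5 + (1/2)·R2: [0, 0, -1/2, -4, -1, 3/2]
R5 ← R5 + (1/5)·R3: [0, 0, 0, -19/5, 0, 19/10]
R5 ← R5 − (19/10)·R4: [0, 0, 0, 0, 0, 0]
Echelon form has 4 nonzero rows, so rank(T) = 4.
The row space has dimension equal to the rank: 4.

4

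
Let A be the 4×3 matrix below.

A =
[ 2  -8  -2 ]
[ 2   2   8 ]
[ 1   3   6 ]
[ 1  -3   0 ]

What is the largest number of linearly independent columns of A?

Row reduce to echelon form.
R2 ← R2 − R1: [0, 10, 10]
R3 ← R3 − (1/2)·R1: [0, 7, 7]
R4 ← R4 − (1/2)·R1: [0, 1, 1]
R3 ← R3 − (7/10)·R2: [0, 0, 0]
R4 ← R4 − (1/10)·R2: [0, 0, 0]
Echelon form has 2 nonzero rows, so rank(A) = 2.
The rank gives the maximum number of linearly independent columns: 2.

2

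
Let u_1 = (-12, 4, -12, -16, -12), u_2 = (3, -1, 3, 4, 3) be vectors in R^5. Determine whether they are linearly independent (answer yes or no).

Form the matrix with these vectors as rows and row reduce.
R2 ← R2 + (1/4)·R1: [0, 0, 0, 0, 0]
1 nonzero row, so the 2 vectors span a space of dimension 1.
Since 1 < 2, the vectors are linearly dependent.

no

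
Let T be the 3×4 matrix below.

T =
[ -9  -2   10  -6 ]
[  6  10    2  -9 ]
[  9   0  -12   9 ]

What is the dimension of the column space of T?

Row reduce to echelon form.
R2 ← R2 + (2/3)·R1: [0, 26/3, 26/3, -13]
R3 ← R3 + R1: [0, -2, -2, 3]
R3 ← R3 + (3/13)·R2: [0, 0, 0, 0]
Echelon form has 2 nonzero rows, so rank(T) = 2.
The column space has dimension equal to the rank: 2.

2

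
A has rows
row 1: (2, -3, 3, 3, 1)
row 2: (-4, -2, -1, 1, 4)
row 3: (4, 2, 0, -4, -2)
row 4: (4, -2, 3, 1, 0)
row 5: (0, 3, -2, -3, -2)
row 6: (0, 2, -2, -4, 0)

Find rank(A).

Row reduce to echelon form.
R2 ← R2 + (2)·R1: [0, -8, 5, 7, 6]
R3 ← R3 − (2)·R1: [0, 8, -6, -10, -4]
R4 ← R4 − (2)·R1: [0, 4, -3, -5, -2]
R3 ← R3 + R2: [0, 0, -1, -3, 2]
R4 ← R4 + (1/2)·R2: [0, 0, -1/2, -3/2, 1]
R5 ← R5 + (3/8)·R2: [0, 0, -1/8, -3/8, 1/4]
R6 ← R6 + (1/4)·R2: [0, 0, -3/4, -9/4, 3/2]
R4 ← R4 − (1/2)·R3: [0, 0, 0, 0, 0]
R5 ← R5 − (1/8)·R3: [0, 0, 0, 0, 0]
R6 ← R6 − (3/4)·R3: [0, 0, 0, 0, 0]
Echelon form has 3 nonzero rows, so rank(A) = 3.

3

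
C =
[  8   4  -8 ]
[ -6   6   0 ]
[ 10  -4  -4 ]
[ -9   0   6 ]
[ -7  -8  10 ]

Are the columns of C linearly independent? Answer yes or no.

no

Row reduce C to echelon form.
R2 ← R2 + (3/4)·R1: [0, 9, -6]
R3 ← R3 − (5/4)·R1: [0, -9, 6]
R4 ← R4 + (9/8)·R1: [0, 9/2, -3]
R5 ← R5 + (7/8)·R1: [0, -9/2, 3]
R3 ← R3 + R2: [0, 0, 0]
R4 ← R4 − (1/2)·R2: [0, 0, 0]
R5 ← R5 + (1/2)·R2: [0, 0, 0]
2 pivots among 3 columns.
Only 2 < 3 pivot columns, so the columns are linearly dependent.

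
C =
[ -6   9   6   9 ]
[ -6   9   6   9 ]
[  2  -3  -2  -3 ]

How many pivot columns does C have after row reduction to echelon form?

Row reduce to echelon form.
R2 ← R2 − R1: [0, 0, 0, 0]
R3 ← R3 + (1/3)·R1: [0, 0, 0, 0]
Echelon form has 1 nonzero row, so rank(C) = 1.
Each nonzero row contributes one pivot column: 1 pivot columns.

1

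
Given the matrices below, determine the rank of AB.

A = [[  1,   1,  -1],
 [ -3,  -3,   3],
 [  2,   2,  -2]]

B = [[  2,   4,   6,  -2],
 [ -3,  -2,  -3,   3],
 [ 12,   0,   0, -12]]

First compute AB:
[[-13,   2,   3,  13],
 [ 39,  -6,  -9, -39],
 [-26,   4,   6,  26]]
Now row reduce the product.
R2 ← R2 + (3)·R1: [0, 0, 0, 0]
R3 ← R3 − (2)·R1: [0, 0, 0, 0]
1 nonzero row, so rank(AB) = 1.

1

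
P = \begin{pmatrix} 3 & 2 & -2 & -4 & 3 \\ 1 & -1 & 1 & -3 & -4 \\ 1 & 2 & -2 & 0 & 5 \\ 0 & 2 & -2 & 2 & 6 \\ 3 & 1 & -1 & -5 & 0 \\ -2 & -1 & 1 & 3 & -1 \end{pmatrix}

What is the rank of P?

Row reduce to echelon form.
R2 ← R2 − (1/3)·R1: [0, -5/3, 5/3, -5/3, -5]
R3 ← R3 − (1/3)·R1: [0, 4/3, -4/3, 4/3, 4]
R5 ← R5 − R1: [0, -1, 1, -1, -3]
R6 ← R6 + (2/3)·R1: [0, 1/3, -1/3, 1/3, 1]
R3 ← R3 + (4/5)·R2: [0, 0, 0, 0, 0]
R4 ← R4 + (6/5)·R2: [0, 0, 0, 0, 0]
R5 ← R5 − (3/5)·R2: [0, 0, 0, 0, 0]
R6 ← R6 + (1/5)·R2: [0, 0, 0, 0, 0]
Echelon form has 2 nonzero rows, so rank(P) = 2.

2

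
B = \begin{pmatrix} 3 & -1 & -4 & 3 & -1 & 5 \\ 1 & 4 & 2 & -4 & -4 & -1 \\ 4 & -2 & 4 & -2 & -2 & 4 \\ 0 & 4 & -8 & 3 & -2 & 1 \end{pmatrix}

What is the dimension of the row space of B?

Row reduce to echelon form.
R2 ← R2 − (1/3)·R1: [0, 13/3, 10/3, -5, -11/3, -8/3]
R3 ← R3 − (4/3)·R1: [0, -2/3, 28/3, -6, -2/3, -8/3]
R3 ← R3 + (2/13)·R2: [0, 0, 128/13, -88/13, -16/13, -40/13]
R4 ← R4 − (12/13)·R2: [0, 0, -144/13, 99/13, 18/13, 45/13]
R4 ← R4 + (9/8)·R3: [0, 0, 0, 0, 0, 0]
Echelon form has 3 nonzero rows, so rank(B) = 3.
The row space has dimension equal to the rank: 3.

3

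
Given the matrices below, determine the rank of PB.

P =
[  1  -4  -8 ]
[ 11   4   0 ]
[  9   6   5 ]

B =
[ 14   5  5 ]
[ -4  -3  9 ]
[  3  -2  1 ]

First compute PB:
[[  6,  33, -39],
 [138,  43,  91],
 [117,  17, 104]]
Now row reduce the product.
R2 ← R2 − (23)·R1: [0, -716, 988]
R3 ← R3 − (39/2)·R1: [0, -1253/2, 1729/2]
R3 ← R3 − (7/8)·R2: [0, 0, 0]
2 nonzero rows, so rank(PB) = 2.

2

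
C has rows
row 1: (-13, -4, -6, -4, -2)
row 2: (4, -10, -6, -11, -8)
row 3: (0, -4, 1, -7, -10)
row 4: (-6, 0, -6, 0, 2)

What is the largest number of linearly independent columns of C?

Row reduce to echelon form.
R2 ← R2 + (4/13)·R1: [0, -146/13, -102/13, -159/13, -112/13]
R4 ← R4 − (6/13)·R1: [0, 24/13, -42/13, 24/13, 38/13]
R3 ← R3 − (26/73)·R2: [0, 0, 277/73, -193/73, -506/73]
R4 ← R4 + (12/73)·R2: [0, 0, -330/73, -12/73, 110/73]
R4 ← R4 + (330/277)·R3: [0, 0, 0, -918/277, -1870/277]
Echelon form has 4 nonzero rows, so rank(C) = 4.
The rank gives the maximum number of linearly independent columns: 4.

4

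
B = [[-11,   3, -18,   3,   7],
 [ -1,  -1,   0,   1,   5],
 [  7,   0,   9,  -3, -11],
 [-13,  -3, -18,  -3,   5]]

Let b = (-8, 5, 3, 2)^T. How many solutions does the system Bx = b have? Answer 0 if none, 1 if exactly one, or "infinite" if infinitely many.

0

Row reduce the augmented matrix [B | b].
R2 ← R2 − (1/11)·R1: [0, -14/11, 18/11, 8/11, 48/11, 63/11]
R3 ← R3 + (7/11)·R1: [0, 21/11, -27/11, -12/11, -72/11, -23/11]
R4 ← R4 − (13/11)·R1: [0, -72/11, 36/11, -72/11, -36/11, 126/11]
R3 ← R3 + (3/2)·R2: [0, 0, 0, 0, 0, 13/2]
R4 ← R4 − (36/7)·R2: [0, 0, -36/7, -72/7, -180/7, -18]
Swap R3 ↔ R4
The echelon form has 4 nonzero rows; the last pivot sits in the augmented column, so rank(B) = 3 but rank([B|b]) = 4.
Since the ranks differ, the system is inconsistent.
It has no solutions.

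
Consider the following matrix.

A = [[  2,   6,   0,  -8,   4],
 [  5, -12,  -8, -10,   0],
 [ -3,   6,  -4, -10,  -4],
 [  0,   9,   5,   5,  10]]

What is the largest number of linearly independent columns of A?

4

Row reduce to echelon form.
R2 ← R2 − (5/2)·R1: [0, -27, -8, 10, -10]
R3 ← R3 + (3/2)·R1: [0, 15, -4, -22, 2]
R3 ← R3 + (5/9)·R2: [0, 0, -76/9, -148/9, -32/9]
R4 ← R4 + (1/3)·R2: [0, 0, 7/3, 25/3, 20/3]
R4 ← R4 + (21/76)·R3: [0, 0, 0, 72/19, 108/19]
Echelon form has 4 nonzero rows, so rank(A) = 4.
The rank gives the maximum number of linearly independent columns: 4.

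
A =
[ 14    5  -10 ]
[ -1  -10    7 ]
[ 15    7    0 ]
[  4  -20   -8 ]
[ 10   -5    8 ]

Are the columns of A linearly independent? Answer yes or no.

Row reduce A to echelon form.
R2 ← R2 + (1/14)·R1: [0, -135/14, 44/7]
R3 ← R3 − (15/14)·R1: [0, 23/14, 75/7]
R4 ← R4 − (2/7)·R1: [0, -150/7, -36/7]
R5 ← R5 − (5/7)·R1: [0, -60/7, 106/7]
R3 ← R3 + (23/135)·R2: [0, 0, 1591/135]
R4 ← R4 − (20/9)·R2: [0, 0, -172/9]
R5 ← R5 − (8/9)·R2: [0, 0, 86/9]
R4 ← R4 + (60/37)·R3: [0, 0, 0]
R5 ← R5 − (30/37)·R3: [0, 0, 0]
3 pivots among 3 columns.
Every column is a pivot column, so the columns are linearly independent.

yes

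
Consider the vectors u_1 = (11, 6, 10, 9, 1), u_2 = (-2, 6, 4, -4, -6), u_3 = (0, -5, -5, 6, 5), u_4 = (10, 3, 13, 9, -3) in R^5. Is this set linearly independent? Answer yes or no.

yes

Form the matrix with these vectors as rows and row reduce.
R2 ← R2 + (2/11)·R1: [0, 78/11, 64/11, -26/11, -64/11]
R4 ← R4 − (10/11)·R1: [0, -27/11, 43/11, 9/11, -43/11]
R3 ← R3 + (55/78)·R2: [0, 0, -35/39, 13/3, 35/39]
R4 ← R4 + (9/26)·R2: [0, 0, 77/13, 0, -77/13]
R4 ← R4 + (33/5)·R3: [0, 0, 0, 143/5, 0]
4 nonzero rows, so the 4 vectors span a space of dimension 4.
Since 4 = 4, the vectors are linearly independent.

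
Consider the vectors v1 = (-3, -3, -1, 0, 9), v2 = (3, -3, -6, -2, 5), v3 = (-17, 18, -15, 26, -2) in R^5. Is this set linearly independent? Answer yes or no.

yes

Form the matrix with these vectors as rows and row reduce.
R2 ← R2 + R1: [0, -6, -7, -2, 14]
R3 ← R3 − (17/3)·R1: [0, 35, -28/3, 26, -53]
R3 ← R3 + (35/6)·R2: [0, 0, -301/6, 43/3, 86/3]
3 nonzero rows, so the 3 vectors span a space of dimension 3.
Since 3 = 3, the vectors are linearly independent.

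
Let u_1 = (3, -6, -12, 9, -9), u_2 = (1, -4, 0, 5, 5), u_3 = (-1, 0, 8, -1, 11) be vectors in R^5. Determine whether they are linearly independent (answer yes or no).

Form the matrix with these vectors as rows and row reduce.
R2 ← R2 − (1/3)·R1: [0, -2, 4, 2, 8]
R3 ← R3 + (1/3)·R1: [0, -2, 4, 2, 8]
R3 ← R3 − R2: [0, 0, 0, 0, 0]
2 nonzero rows, so the 3 vectors span a space of dimension 2.
Since 2 < 3, the vectors are linearly dependent.

no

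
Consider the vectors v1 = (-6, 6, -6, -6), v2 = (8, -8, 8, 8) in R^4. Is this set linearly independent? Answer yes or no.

Form the matrix with these vectors as rows and row reduce.
R2 ← R2 + (4/3)·R1: [0, 0, 0, 0]
1 nonzero row, so the 2 vectors span a space of dimension 1.
Since 1 < 2, the vectors are linearly dependent.

no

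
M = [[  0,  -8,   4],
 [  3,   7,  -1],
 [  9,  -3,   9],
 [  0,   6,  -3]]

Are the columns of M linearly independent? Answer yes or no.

no

Row reduce M to echelon form.
Swap R1 ↔ R2
R3 ← R3 − (3)·R1: [0, -24, 12]
R3 ← R3 − (3)·R2: [0, 0, 0]
R4 ← R4 + (3/4)·R2: [0, 0, 0]
2 pivots among 3 columns.
Only 2 < 3 pivot columns, so the columns are linearly dependent.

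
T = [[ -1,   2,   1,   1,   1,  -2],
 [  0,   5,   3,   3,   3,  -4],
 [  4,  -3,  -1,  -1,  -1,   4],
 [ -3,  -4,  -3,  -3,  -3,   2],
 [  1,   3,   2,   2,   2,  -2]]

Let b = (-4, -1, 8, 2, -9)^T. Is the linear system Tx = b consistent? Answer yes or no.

no

Row reduce the augmented matrix [T | b].
R3 ← R3 + (4)·R1: [0, 5, 3, 3, 3, -4, -8]
R4 ← R4 − (3)·R1: [0, -10, -6, -6, -6, 8, 14]
R5 ← R5 + R1: [0, 5, 3, 3, 3, -4, -13]
R3 ← R3 − R2: [0, 0, 0, 0, 0, 0, -7]
R4 ← R4 + (2)·R2: [0, 0, 0, 0, 0, 0, 12]
R5 ← R5 − R2: [0, 0, 0, 0, 0, 0, -12]
R4 ← R4 + (12/7)·R3: [0, 0, 0, 0, 0, 0, 0]
R5 ← R5 − (12/7)·R3: [0, 0, 0, 0, 0, 0, 0]
The echelon form has 3 nonzero rows; the last pivot sits in the augmented column, so rank(T) = 2 but rank([T|b]) = 3.
Since the ranks differ, the system is inconsistent.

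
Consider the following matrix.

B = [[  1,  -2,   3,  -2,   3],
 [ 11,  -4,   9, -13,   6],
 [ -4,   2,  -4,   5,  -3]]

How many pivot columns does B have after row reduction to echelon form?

2

Row reduce to echelon form.
R2 ← R2 − (11)·R1: [0, 18, -24, 9, -27]
R3 ← R3 + (4)·R1: [0, -6, 8, -3, 9]
R3 ← R3 + (1/3)·R2: [0, 0, 0, 0, 0]
Echelon form has 2 nonzero rows, so rank(B) = 2.
Each nonzero row contributes one pivot column: 2 pivot columns.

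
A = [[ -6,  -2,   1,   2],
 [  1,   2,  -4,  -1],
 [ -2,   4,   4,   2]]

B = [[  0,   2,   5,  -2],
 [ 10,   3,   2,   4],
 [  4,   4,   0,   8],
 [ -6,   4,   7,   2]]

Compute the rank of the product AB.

First compute AB:
[[-28,  -6, -20,  16],
 [ 10, -12,   2, -28],
 [ 44,  32,  12,  56]]
Now row reduce the product.
R2 ← R2 + (5/14)·R1: [0, -99/7, -36/7, -156/7]
R3 ← R3 + (11/7)·R1: [0, 158/7, -136/7, 568/7]
R3 ← R3 + (158/99)·R2: [0, 0, -304/11, 1504/33]
3 nonzero rows, so rank(AB) = 3.

3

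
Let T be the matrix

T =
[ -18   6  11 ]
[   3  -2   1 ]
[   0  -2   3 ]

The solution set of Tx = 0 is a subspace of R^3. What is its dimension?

0

Row reduce to echelon form.
R2 ← R2 + (1/6)·R1: [0, -1, 17/6]
R3 ← R3 − (2)·R2: [0, 0, -8/3]
3 nonzero rows, so rank(T) = 3.
T has 3 columns; by rank–nullity, nullity = 3 − 3 = 0.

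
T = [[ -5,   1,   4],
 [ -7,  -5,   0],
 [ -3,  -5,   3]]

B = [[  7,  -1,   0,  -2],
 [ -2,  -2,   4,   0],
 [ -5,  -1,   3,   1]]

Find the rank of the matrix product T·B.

First compute TB:
[[-57,  -1,  16,  14],
 [-39,  17, -20,  14],
 [-26,  10, -11,   9]]
Now row reduce the product.
R2 ← R2 − (13/19)·R1: [0, 336/19, -588/19, 84/19]
R3 ← R3 − (26/57)·R1: [0, 596/57, -1043/57, 149/57]
R3 ← R3 − (149/252)·R2: [0, 0, 0, 0]
2 nonzero rows, so rank(TB) = 2.

2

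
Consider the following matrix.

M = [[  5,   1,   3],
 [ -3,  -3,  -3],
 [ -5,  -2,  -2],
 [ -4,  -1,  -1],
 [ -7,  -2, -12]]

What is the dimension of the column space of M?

Row reduce to echelon form.
R2 ← R2 + (3/5)·R1: [0, -12/5, -6/5]
R3 ← R3 + R1: [0, -1, 1]
R4 ← R4 + (4/5)·R1: [0, -1/5, 7/5]
R5 ← R5 + (7/5)·R1: [0, -3/5, -39/5]
R3 ← R3 − (5/12)·R2: [0, 0, 3/2]
R4 ← R4 − (1/12)·R2: [0, 0, 3/2]
R5 ← R5 − (1/4)·R2: [0, 0, -15/2]
R4 ← R4 − R3: [0, 0, 0]
R5 ← R5 + (5)·R3: [0, 0, 0]
Echelon form has 3 nonzero rows, so rank(M) = 3.
The column space has dimension equal to the rank: 3.

3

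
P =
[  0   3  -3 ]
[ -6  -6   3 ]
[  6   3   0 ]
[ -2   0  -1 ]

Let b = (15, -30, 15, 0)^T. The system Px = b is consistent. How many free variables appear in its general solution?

Row reduce the augmented matrix [P | b].
Swap R1 ↔ R2
R3 ← R3 + R1: [0, -3, 3, -15]
R4 ← R4 − (1/3)·R1: [0, 2, -2, 10]
R3 ← R3 + R2: [0, 0, 0, 0]
R4 ← R4 − (2/3)·R2: [0, 0, 0, 0]
The echelon form has 2 nonzero rows, and every pivot lies in the first 3 columns, so rank(P) = rank([P|b]) = 2.
The system is consistent.
Free variables = (unknowns) − (rank) = 3 − 2 = 1.

1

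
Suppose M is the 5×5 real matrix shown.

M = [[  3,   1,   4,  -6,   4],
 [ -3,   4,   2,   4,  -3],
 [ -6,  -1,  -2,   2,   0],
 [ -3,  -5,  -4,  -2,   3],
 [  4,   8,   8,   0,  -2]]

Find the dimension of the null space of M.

Row reduce to echelon form.
R2 ← R2 + R1: [0, 5, 6, -2, 1]
R3 ← R3 + (2)·R1: [0, 1, 6, -10, 8]
R4 ← R4 + R1: [0, -4, 0, -8, 7]
R5 ← R5 − (4/3)·R1: [0, 20/3, 8/3, 8, -22/3]
R3 ← R3 − (1/5)·R2: [0, 0, 24/5, -48/5, 39/5]
R4 ← R4 + (4/5)·R2: [0, 0, 24/5, -48/5, 39/5]
R5 ← R5 − (4/3)·R2: [0, 0, -16/3, 32/3, -26/3]
R4 ← R4 − R3: [0, 0, 0, 0, 0]
R5 ← R5 + (10/9)·R3: [0, 0, 0, 0, 0]
3 nonzero rows, so rank(M) = 3.
M has 5 columns; by rank–nullity, nullity = 5 − 3 = 2.

2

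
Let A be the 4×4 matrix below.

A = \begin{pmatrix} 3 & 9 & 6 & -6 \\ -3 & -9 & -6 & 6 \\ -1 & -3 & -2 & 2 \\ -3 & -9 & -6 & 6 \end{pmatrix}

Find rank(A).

1

Row reduce to echelon form.
R2 ← R2 + R1: [0, 0, 0, 0]
R3 ← R3 + (1/3)·R1: [0, 0, 0, 0]
R4 ← R4 + R1: [0, 0, 0, 0]
Echelon form has 1 nonzero row, so rank(A) = 1.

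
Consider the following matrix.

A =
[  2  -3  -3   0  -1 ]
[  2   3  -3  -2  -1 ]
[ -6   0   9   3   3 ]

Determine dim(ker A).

3

Row reduce to echelon form.
R2 ← R2 − R1: [0, 6, 0, -2, 0]
R3 ← R3 + (3)·R1: [0, -9, 0, 3, 0]
R3 ← R3 + (3/2)·R2: [0, 0, 0, 0, 0]
2 nonzero rows, so rank(A) = 2.
A has 5 columns; by rank–nullity, nullity = 5 − 2 = 3.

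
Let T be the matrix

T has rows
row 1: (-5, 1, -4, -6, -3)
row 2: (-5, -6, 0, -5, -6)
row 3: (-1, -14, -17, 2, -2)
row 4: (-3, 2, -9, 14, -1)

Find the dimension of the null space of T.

Row reduce to echelon form.
R2 ← R2 − R1: [0, -7, 4, 1, -3]
R3 ← R3 − (1/5)·R1: [0, -71/5, -81/5, 16/5, -7/5]
R4 ← R4 − (3/5)·R1: [0, 7/5, -33/5, 88/5, 4/5]
R3 ← R3 − (71/35)·R2: [0, 0, -851/35, 41/35, 164/35]
R4 ← R4 + (1/5)·R2: [0, 0, -29/5, 89/5, 1/5]
R4 ← R4 − (203/851)·R3: [0, 0, 0, 14910/851, -781/851]
4 nonzero rows, so rank(T) = 4.
T has 5 columns; by rank–nullity, nullity = 5 − 4 = 1.

1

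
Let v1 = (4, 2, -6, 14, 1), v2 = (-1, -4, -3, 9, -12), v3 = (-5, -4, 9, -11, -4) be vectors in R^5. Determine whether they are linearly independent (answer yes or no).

Form the matrix with these vectors as rows and row reduce.
R2 ← R2 + (1/4)·R1: [0, -7/2, -9/2, 25/2, -47/4]
R3 ← R3 + (5/4)·R1: [0, -3/2, 3/2, 13/2, -11/4]
R3 ← R3 − (3/7)·R2: [0, 0, 24/7, 8/7, 16/7]
3 nonzero rows, so the 3 vectors span a space of dimension 3.
Since 3 = 3, the vectors are linearly independent.

yes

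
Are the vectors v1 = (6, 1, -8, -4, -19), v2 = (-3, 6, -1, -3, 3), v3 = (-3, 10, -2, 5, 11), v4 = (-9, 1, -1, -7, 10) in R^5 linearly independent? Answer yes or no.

yes

Form the matrix with these vectors as rows and row reduce.
R2 ← R2 + (1/2)·R1: [0, 13/2, -5, -5, -13/2]
R3 ← R3 + (1/2)·R1: [0, 21/2, -6, 3, 3/2]
R4 ← R4 + (3/2)·R1: [0, 5/2, -13, -13, -37/2]
R3 ← R3 − (21/13)·R2: [0, 0, 27/13, 144/13, 12]
R4 ← R4 − (5/13)·R2: [0, 0, -144/13, -144/13, -16]
R4 ← R4 + (16/3)·R3: [0, 0, 0, 48, 48]
4 nonzero rows, so the 4 vectors span a space of dimension 4.
Since 4 = 4, the vectors are linearly independent.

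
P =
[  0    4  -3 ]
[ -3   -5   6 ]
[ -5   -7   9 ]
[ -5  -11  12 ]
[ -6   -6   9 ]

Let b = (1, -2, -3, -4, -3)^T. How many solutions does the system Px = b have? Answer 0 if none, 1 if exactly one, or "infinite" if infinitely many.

infinite

Row reduce the augmented matrix [P | b].
Swap R1 ↔ R2
R3 ← R3 − (5/3)·R1: [0, 4/3, -1, 1/3]
R4 ← R4 − (5/3)·R1: [0, -8/3, 2, -2/3]
R5 ← R5 − (2)·R1: [0, 4, -3, 1]
R3 ← R3 − (1/3)·R2: [0, 0, 0, 0]
R4 ← R4 + (2/3)·R2: [0, 0, 0, 0]
R5 ← R5 − R2: [0, 0, 0, 0]
The echelon form has 2 nonzero rows, and every pivot lies in the first 3 columns, so rank(P) = rank([P|b]) = 2.
The system is consistent.
rank = 2 < 3 unknowns, so there are infinitely many solutions.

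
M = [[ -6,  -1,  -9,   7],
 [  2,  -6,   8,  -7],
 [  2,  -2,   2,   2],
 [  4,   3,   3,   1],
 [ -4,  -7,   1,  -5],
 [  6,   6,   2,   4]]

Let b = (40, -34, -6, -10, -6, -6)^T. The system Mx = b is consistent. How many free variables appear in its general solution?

Row reduce the augmented matrix [M | b].
R2 ← R2 + (1/3)·R1: [0, -19/3, 5, -14/3, -62/3]
R3 ← R3 + (1/3)·R1: [0, -7/3, -1, 13/3, 22/3]
R4 ← R4 + (2/3)·R1: [0, 7/3, -3, 17/3, 50/3]
R5 ← R5 − (2/3)·R1: [0, -19/3, 7, -29/3, -98/3]
R6 ← R6 + R1: [0, 5, -7, 11, 34]
R3 ← R3 − (7/19)·R2: [0, 0, -54/19, 115/19, 284/19]
R4 ← R4 + (7/19)·R2: [0, 0, -22/19, 75/19, 172/19]
R5 ← R5 − R2: [0, 0, 2, -5, -12]
R6 ← R6 + (15/19)·R2: [0, 0, -58/19, 139/19, 336/19]
R4 ← R4 − (11/27)·R3: [0, 0, 0, 40/27, 80/27]
R5 ← R5 + (19/27)·R3: [0, 0, 0, -20/27, -40/27]
R6 ← R6 − (29/27)·R3: [0, 0, 0, 22/27, 44/27]
R5 ← R5 + (1/2)·R4: [0, 0, 0, 0, 0]
R6 ← R6 − (11/20)·R4: [0, 0, 0, 0, 0]
The echelon form has 4 nonzero rows, and every pivot lies in the first 4 columns, so rank(M) = rank([M|b]) = 4.
The system is consistent.
Free variables = (unknowns) − (rank) = 4 − 4 = 0.

0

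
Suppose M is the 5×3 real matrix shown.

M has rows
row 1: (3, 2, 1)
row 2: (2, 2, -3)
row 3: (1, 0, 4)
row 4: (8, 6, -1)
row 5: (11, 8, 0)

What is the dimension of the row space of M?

Row reduce to echelon form.
R2 ← R2 − (2/3)·R1: [0, 2/3, -11/3]
R3 ← R3 − (1/3)·R1: [0, -2/3, 11/3]
R4 ← R4 − (8/3)·R1: [0, 2/3, -11/3]
R5 ← R5 − (11/3)·R1: [0, 2/3, -11/3]
R3 ← R3 + R2: [0, 0, 0]
R4 ← R4 − R2: [0, 0, 0]
R5 ← R5 − R2: [0, 0, 0]
Echelon form has 2 nonzero rows, so rank(M) = 2.
The row space has dimension equal to the rank: 2.

2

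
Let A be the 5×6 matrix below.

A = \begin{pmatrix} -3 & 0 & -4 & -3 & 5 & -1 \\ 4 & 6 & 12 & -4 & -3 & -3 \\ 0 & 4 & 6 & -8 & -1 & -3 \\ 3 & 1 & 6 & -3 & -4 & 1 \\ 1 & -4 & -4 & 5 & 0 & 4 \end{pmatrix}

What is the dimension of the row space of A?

Row reduce to echelon form.
R2 ← R2 + (4/3)·R1: [0, 6, 20/3, -8, 11/3, -13/3]
R4 ← R4 + R1: [0, 1, 2, -6, 1, 0]
R5 ← R5 + (1/3)·R1: [0, -4, -16/3, 4, 5/3, 11/3]
R3 ← R3 − (2/3)·R2: [0, 0, 14/9, -8/3, -31/9, -1/9]
R4 ← R4 − (1/6)·R2: [0, 0, 8/9, -14/3, 7/18, 13/18]
R5 ← R5 + (2/3)·R2: [0, 0, -8/9, -4/3, 37/9, 7/9]
R4 ← R4 − (4/7)·R3: [0, 0, 0, -22/7, 33/14, 11/14]
R5 ← R5 + (4/7)·R3: [0, 0, 0, -20/7, 15/7, 5/7]
R5 ← R5 − (10/11)·R4: [0, 0, 0, 0, 0, 0]
Echelon form has 4 nonzero rows, so rank(A) = 4.
The row space has dimension equal to the rank: 4.

4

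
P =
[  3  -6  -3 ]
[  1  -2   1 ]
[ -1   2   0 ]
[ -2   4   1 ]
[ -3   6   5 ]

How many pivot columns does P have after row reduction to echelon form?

Row reduce to echelon form.
R2 ← R2 − (1/3)·R1: [0, 0, 2]
R3 ← R3 + (1/3)·R1: [0, 0, -1]
R4 ← R4 + (2/3)·R1: [0, 0, -1]
R5 ← R5 + R1: [0, 0, 2]
R3 ← R3 + (1/2)·R2: [0, 0, 0]
R4 ← R4 + (1/2)·R2: [0, 0, 0]
R5 ← R5 − R2: [0, 0, 0]
Echelon form has 2 nonzero rows, so rank(P) = 2.
Each nonzero row contributes one pivot column: 2 pivot columns.

2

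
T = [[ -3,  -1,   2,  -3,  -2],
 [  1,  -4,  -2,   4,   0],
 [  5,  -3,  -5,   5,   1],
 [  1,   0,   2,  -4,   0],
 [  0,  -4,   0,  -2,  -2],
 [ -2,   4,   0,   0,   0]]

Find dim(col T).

4

Row reduce to echelon form.
R2 ← R2 + (1/3)·R1: [0, -13/3, -4/3, 3, -2/3]
R3 ← R3 + (5/3)·R1: [0, -14/3, -5/3, 0, -7/3]
R4 ← R4 + (1/3)·R1: [0, -1/3, 8/3, -5, -2/3]
R6 ← R6 − (2/3)·R1: [0, 14/3, -4/3, 2, 4/3]
R3 ← R3 − (14/13)·R2: [0, 0, -3/13, -42/13, -21/13]
R4 ← R4 − (1/13)·R2: [0, 0, 36/13, -68/13, -8/13]
R5 ← R5 − (12/13)·R2: [0, 0, 16/13, -62/13, -18/13]
R6 ← R6 + (14/13)·R2: [0, 0, -36/13, 68/13, 8/13]
R4 ← R4 + (12)·R3: [0, 0, 0, -44, -20]
R5 ← R5 + (16/3)·R3: [0, 0, 0, -22, -10]
R6 ← R6 − (12)·R3: [0, 0, 0, 44, 20]
R5 ← R5 − (1/2)·R4: [0, 0, 0, 0, 0]
R6 ← R6 + R4: [0, 0, 0, 0, 0]
Echelon form has 4 nonzero rows, so rank(T) = 4.
The column space has dimension equal to the rank: 4.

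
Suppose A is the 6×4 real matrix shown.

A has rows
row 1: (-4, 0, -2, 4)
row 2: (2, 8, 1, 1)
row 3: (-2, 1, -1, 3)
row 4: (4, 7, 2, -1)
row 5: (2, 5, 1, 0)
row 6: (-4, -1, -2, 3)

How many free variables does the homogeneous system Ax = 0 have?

1

Row reduce to echelon form.
R2 ← R2 + (1/2)·R1: [0, 8, 0, 3]
R3 ← R3 − (1/2)·R1: [0, 1, 0, 1]
R4 ← R4 + R1: [0, 7, 0, 3]
R5 ← R5 + (1/2)·R1: [0, 5, 0, 2]
R6 ← R6 − R1: [0, -1, 0, -1]
R3 ← R3 − (1/8)·R2: [0, 0, 0, 5/8]
R4 ← R4 − (7/8)·R2: [0, 0, 0, 3/8]
R5 ← R5 − (5/8)·R2: [0, 0, 0, 1/8]
R6 ← R6 + (1/8)·R2: [0, 0, 0, -5/8]
R4 ← R4 − (3/5)·R3: [0, 0, 0, 0]
R5 ← R5 − (1/5)·R3: [0, 0, 0, 0]
R6 ← R6 + R3: [0, 0, 0, 0]
3 nonzero rows, so rank(A) = 3.
A has 4 columns; by rank–nullity, nullity = 4 − 3 = 1.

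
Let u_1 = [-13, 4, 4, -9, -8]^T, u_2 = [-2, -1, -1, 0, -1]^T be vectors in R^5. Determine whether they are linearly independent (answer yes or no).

yes

Form the matrix with these vectors as rows and row reduce.
R2 ← R2 − (2/13)·R1: [0, -21/13, -21/13, 18/13, 3/13]
2 nonzero rows, so the 2 vectors span a space of dimension 2.
Since 2 = 2, the vectors are linearly independent.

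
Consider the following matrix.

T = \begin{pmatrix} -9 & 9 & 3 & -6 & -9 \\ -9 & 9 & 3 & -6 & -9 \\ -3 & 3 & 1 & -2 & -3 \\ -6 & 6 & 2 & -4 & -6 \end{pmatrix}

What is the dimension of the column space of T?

Row reduce to echelon form.
R2 ← R2 − R1: [0, 0, 0, 0, 0]
R3 ← R3 − (1/3)·R1: [0, 0, 0, 0, 0]
R4 ← R4 − (2/3)·R1: [0, 0, 0, 0, 0]
Echelon form has 1 nonzero row, so rank(T) = 1.
The column space has dimension equal to the rank: 1.

1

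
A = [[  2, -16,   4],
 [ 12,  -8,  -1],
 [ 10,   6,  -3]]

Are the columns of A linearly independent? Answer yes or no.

Row reduce A to echelon form.
R2 ← R2 − (6)·R1: [0, 88, -25]
R3 ← R3 − (5)·R1: [0, 86, -23]
R3 ← R3 − (43/44)·R2: [0, 0, 63/44]
3 pivots among 3 columns.
Every column is a pivot column, so the columns are linearly independent.

yes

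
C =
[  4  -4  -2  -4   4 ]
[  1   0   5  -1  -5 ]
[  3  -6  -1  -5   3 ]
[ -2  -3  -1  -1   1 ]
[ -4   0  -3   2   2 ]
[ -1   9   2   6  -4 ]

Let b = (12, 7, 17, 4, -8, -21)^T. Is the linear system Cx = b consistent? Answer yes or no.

Row reduce the augmented matrix [C | b].
R2 ← R2 − (1/4)·R1: [0, 1, 11/2, 0, -6, 4]
R3 ← R3 − (3/4)·R1: [0, -3, 1/2, -2, 0, 8]
R4 ← R4 + (1/2)·R1: [0, -5, -2, -3, 3, 10]
R5 ← R5 + R1: [0, -4, -5, -2, 6, 4]
R6 ← R6 + (1/4)·R1: [0, 8, 3/2, 5, -3, -18]
R3 ← R3 + (3)·R2: [0, 0, 17, -2, -18, 20]
R4 ← R4 + (5)·R2: [0, 0, 51/2, -3, -27, 30]
R5 ← R5 + (4)·R2: [0, 0, 17, -2, -18, 20]
R6 ← R6 − (8)·R2: [0, 0, -85/2, 5, 45, -50]
R4 ← R4 − (3/2)·R3: [0, 0, 0, 0, 0, 0]
R5 ← R5 − R3: [0, 0, 0, 0, 0, 0]
R6 ← R6 + (5/2)·R3: [0, 0, 0, 0, 0, 0]
The echelon form has 3 nonzero rows, and every pivot lies in the first 5 columns, so rank(C) = rank([C|b]) = 3.
The system is consistent.

yes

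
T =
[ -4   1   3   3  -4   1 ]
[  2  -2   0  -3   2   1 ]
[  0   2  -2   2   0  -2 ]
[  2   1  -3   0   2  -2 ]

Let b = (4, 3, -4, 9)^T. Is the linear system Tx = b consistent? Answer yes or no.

no

Row reduce the augmented matrix [T | b].
R2 ← R2 + (1/2)·R1: [0, -3/2, 3/2, -3/2, 0, 3/2, 5]
R4 ← R4 + (1/2)·R1: [0, 3/2, -3/2, 3/2, 0, -3/2, 11]
R3 ← R3 + (4/3)·R2: [0, 0, 0, 0, 0, 0, 8/3]
R4 ← R4 + R2: [0, 0, 0, 0, 0, 0, 16]
R4 ← R4 − (6)·R3: [0, 0, 0, 0, 0, 0, 0]
The echelon form has 3 nonzero rows; the last pivot sits in the augmented column, so rank(T) = 2 but rank([T|b]) = 3.
Since the ranks differ, the system is inconsistent.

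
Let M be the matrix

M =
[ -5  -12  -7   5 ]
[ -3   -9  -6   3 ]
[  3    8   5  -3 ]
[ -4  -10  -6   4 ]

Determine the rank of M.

2

Row reduce to echelon form.
R2 ← R2 − (3/5)·R1: [0, -9/5, -9/5, 0]
R3 ← R3 + (3/5)·R1: [0, 4/5, 4/5, 0]
R4 ← R4 − (4/5)·R1: [0, -2/5, -2/5, 0]
R3 ← R3 + (4/9)·R2: [0, 0, 0, 0]
R4 ← R4 − (2/9)·R2: [0, 0, 0, 0]
Echelon form has 2 nonzero rows, so rank(M) = 2.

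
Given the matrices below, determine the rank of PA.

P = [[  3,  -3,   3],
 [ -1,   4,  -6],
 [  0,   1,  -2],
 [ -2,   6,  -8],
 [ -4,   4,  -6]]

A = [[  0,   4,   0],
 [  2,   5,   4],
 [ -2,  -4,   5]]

3

First compute PA:
[[-12, -15,   3],
 [ 20,  40, -14],
 [  6,  13,  -6],
 [ 28,  54, -16],
 [ 20,  28, -14]]
Now row reduce the product.
R2 ← R2 + (5/3)·R1: [0, 15, -9]
R3 ← R3 + (1/2)·R1: [0, 11/2, -9/2]
R4 ← R4 + (7/3)·R1: [0, 19, -9]
R5 ← R5 + (5/3)·R1: [0, 3, -9]
R3 ← R3 − (11/30)·R2: [0, 0, -6/5]
R4 ← R4 − (19/15)·R2: [0, 0, 12/5]
R5 ← R5 − (1/5)·R2: [0, 0, -36/5]
R4 ← R4 + (2)·R3: [0, 0, 0]
R5 ← R5 − (6)·R3: [0, 0, 0]
3 nonzero rows, so rank(PA) = 3.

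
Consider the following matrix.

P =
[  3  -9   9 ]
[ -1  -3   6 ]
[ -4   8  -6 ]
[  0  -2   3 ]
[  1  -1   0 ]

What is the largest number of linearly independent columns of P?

Row reduce to echelon form.
R2 ← R2 + (1/3)·R1: [0, -6, 9]
R3 ← R3 + (4/3)·R1: [0, -4, 6]
R5 ← R5 − (1/3)·R1: [0, 2, -3]
R3 ← R3 − (2/3)·R2: [0, 0, 0]
R4 ← R4 − (1/3)·R2: [0, 0, 0]
R5 ← R5 + (1/3)·R2: [0, 0, 0]
Echelon form has 2 nonzero rows, so rank(P) = 2.
The rank gives the maximum number of linearly independent columns: 2.

2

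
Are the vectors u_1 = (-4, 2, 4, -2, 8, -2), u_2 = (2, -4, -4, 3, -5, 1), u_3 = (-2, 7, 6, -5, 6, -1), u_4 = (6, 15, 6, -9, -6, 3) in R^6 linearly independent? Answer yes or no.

Form the matrix with these vectors as rows and row reduce.
R2 ← R2 + (1/2)·R1: [0, -3, -2, 2, -1, 0]
R3 ← R3 − (1/2)·R1: [0, 6, 4, -4, 2, 0]
R4 ← R4 + (3/2)·R1: [0, 18, 12, -12, 6, 0]
R3 ← R3 + (2)·R2: [0, 0, 0, 0, 0, 0]
R4 ← R4 + (6)·R2: [0, 0, 0, 0, 0, 0]
2 nonzero rows, so the 4 vectors span a space of dimension 2.
Since 2 < 4, the vectors are linearly dependent.

no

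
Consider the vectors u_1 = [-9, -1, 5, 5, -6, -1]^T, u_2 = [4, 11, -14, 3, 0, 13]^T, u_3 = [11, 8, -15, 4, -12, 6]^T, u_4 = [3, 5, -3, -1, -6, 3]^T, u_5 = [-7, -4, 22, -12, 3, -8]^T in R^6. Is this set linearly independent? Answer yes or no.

Form the matrix with these vectors as rows and row reduce.
R2 ← R2 + (4/9)·R1: [0, 95/9, -106/9, 47/9, -8/3, 113/9]
R3 ← R3 + (11/9)·R1: [0, 61/9, -80/9, 91/9, -58/3, 43/9]
R4 ← R4 + (1/3)·R1: [0, 14/3, -4/3, 2/3, -8, 8/3]
R5 ← R5 − (7/9)·R1: [0, -29/9, 163/9, -143/9, 23/3, -65/9]
R3 ← R3 − (61/95)·R2: [0, 0, -126/95, 642/95, -1674/95, -312/95]
R4 ← R4 − (42/95)·R2: [0, 0, 368/95, -156/95, -648/95, -274/95]
R5 ← R5 + (29/95)·R2: [0, 0, 1379/95, -1358/95, 651/95, -322/95]
R4 ← R4 + (184/63)·R3: [0, 0, 0, 380/21, -408/7, -262/21]
R5 ← R5 + (197/18)·R3: [0, 0, 0, 179/3, -186, -118/3]
R5 ← R5 − (1253/380)·R4: [0, 0, 0, 0, 588/95, 343/190]
5 nonzero rows, so the 5 vectors span a space of dimension 5.
Since 5 = 5, the vectors are linearly independent.

yes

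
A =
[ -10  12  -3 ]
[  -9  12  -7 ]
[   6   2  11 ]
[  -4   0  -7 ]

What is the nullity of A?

Row reduce to echelon form.
R2 ← R2 − (9/10)·R1: [0, 6/5, -43/10]
R3 ← R3 + (3/5)·R1: [0, 46/5, 46/5]
R4 ← R4 − (2/5)·R1: [0, -24/5, -29/5]
R3 ← R3 − (23/3)·R2: [0, 0, 253/6]
R4 ← R4 + (4)·R2: [0, 0, -23]
R4 ← R4 + (6/11)·R3: [0, 0, 0]
3 nonzero rows, so rank(A) = 3.
A has 3 columns; by rank–nullity, nullity = 3 − 3 = 0.

0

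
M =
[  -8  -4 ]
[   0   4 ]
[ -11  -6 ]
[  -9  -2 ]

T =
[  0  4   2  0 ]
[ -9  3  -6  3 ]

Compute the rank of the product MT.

First compute MT:
[[ 36, -44,   8, -12],
 [-36,  12, -24,  12],
 [ 54, -62,  14, -18],
 [ 18, -42,  -6,  -6]]
Now row reduce the product.
R2 ← R2 + R1: [0, -32, -16, 0]
R3 ← R3 − (3/2)·R1: [0, 4, 2, 0]
R4 ← R4 − (1/2)·R1: [0, -20, -10, 0]
R3 ← R3 + (1/8)·R2: [0, 0, 0, 0]
R4 ← R4 − (5/8)·R2: [0, 0, 0, 0]
2 nonzero rows, so rank(MT) = 2.

2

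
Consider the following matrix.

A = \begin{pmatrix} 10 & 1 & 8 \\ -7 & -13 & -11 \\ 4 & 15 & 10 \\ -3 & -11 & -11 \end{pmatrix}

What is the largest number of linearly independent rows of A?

3

Row reduce to echelon form.
R2 ← R2 + (7/10)·R1: [0, -123/10, -27/5]
R3 ← R3 − (2/5)·R1: [0, 73/5, 34/5]
R4 ← R4 + (3/10)·R1: [0, -107/10, -43/5]
R3 ← R3 + (146/123)·R2: [0, 0, 16/41]
R4 ← R4 − (107/123)·R2: [0, 0, -160/41]
R4 ← R4 + (10)·R3: [0, 0, 0]
Echelon form has 3 nonzero rows, so rank(A) = 3.
The rank gives the maximum number of linearly independent rows: 3.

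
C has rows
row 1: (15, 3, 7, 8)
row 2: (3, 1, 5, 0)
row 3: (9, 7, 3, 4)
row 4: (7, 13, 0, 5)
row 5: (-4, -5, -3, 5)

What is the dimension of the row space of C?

Row reduce to echelon form.
R2 ← R2 − (1/5)·R1: [0, 2/5, 18/5, -8/5]
R3 ← R3 − (3/5)·R1: [0, 26/5, -6/5, -4/5]
R4 ← R4 − (7/15)·R1: [0, 58/5, -49/15, 19/15]
R5 ← R5 + (4/15)·R1: [0, -21/5, -17/15, 107/15]
R3 ← R3 − (13)·R2: [0, 0, -48, 20]
R4 ← R4 − (29)·R2: [0, 0, -323/3, 143/3]
R5 ← R5 + (21/2)·R2: [0, 0, 110/3, -29/3]
R4 ← R4 − (323/144)·R3: [0, 0, 0, 101/36]
R5 ← R5 + (55/72)·R3: [0, 0, 0, 101/18]
R5 ← R5 − (2)·R4: [0, 0, 0, 0]
Echelon form has 4 nonzero rows, so rank(C) = 4.
The row space has dimension equal to the rank: 4.

4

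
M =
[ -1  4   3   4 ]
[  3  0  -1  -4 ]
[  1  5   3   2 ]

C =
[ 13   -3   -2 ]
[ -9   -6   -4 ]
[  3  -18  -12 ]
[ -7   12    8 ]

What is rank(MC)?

First compute MC:
[[-68, -27, -18],
 [ 64, -39, -26],
 [-37, -63, -42]]
Now row reduce the product.
R2 ← R2 + (16/17)·R1: [0, -1095/17, -730/17]
R3 ← R3 − (37/68)·R1: [0, -3285/68, -1095/34]
R3 ← R3 − (3/4)·R2: [0, 0, 0]
2 nonzero rows, so rank(MC) = 2.

2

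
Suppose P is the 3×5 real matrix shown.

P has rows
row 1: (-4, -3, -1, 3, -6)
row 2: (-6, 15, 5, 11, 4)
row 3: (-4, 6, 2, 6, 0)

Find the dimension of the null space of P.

Row reduce to echelon form.
R2 ← R2 − (3/2)·R1: [0, 39/2, 13/2, 13/2, 13]
R3 ← R3 − R1: [0, 9, 3, 3, 6]
R3 ← R3 − (6/13)·R2: [0, 0, 0, 0, 0]
2 nonzero rows, so rank(P) = 2.
P has 5 columns; by rank–nullity, nullity = 5 − 2 = 3.

3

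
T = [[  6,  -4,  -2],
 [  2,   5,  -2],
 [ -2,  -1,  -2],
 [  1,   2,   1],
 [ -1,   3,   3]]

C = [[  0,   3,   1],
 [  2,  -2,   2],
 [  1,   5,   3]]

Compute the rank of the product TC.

First compute TC:
[[-10,  16,  -8],
 [  8, -14,   6],
 [ -4, -14, -10],
 [  5,   4,   8],
 [  9,   6,  14]]
Now row reduce the product.
R2 ← R2 + (4/5)·R1: [0, -6/5, -2/5]
R3 ← R3 − (2/5)·R1: [0, -102/5, -34/5]
R4 ← R4 + (1/2)·R1: [0, 12, 4]
R5 ← R5 + (9/10)·R1: [0, 102/5, 34/5]
R3 ← R3 − (17)·R2: [0, 0, 0]
R4 ← R4 + (10)·R2: [0, 0, 0]
R5 ← R5 + (17)·R2: [0, 0, 0]
2 nonzero rows, so rank(TC) = 2.

2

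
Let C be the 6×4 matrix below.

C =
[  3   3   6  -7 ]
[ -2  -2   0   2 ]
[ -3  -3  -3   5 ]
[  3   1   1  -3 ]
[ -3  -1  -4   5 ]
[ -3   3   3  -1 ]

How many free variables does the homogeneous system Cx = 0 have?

Row reduce to echelon form.
R2 ← R2 + (2/3)·R1: [0, 0, 4, -8/3]
R3 ← R3 + R1: [0, 0, 3, -2]
R4 ← R4 − R1: [0, -2, -5, 4]
R5 ← R5 + R1: [0, 2, 2, -2]
R6 ← R6 + R1: [0, 6, 9, -8]
Swap R2 ↔ R4
R5 ← R5 + R2: [0, 0, -3, 2]
R6 ← R6 + (3)·R2: [0, 0, -6, 4]
R4 ← R4 − (4/3)·R3: [0, 0, 0, 0]
R5 ← R5 + R3: [0, 0, 0, 0]
R6 ← R6 + (2)·R3: [0, 0, 0, 0]
3 nonzero rows, so rank(C) = 3.
C has 4 columns; by rank–nullity, nullity = 4 − 3 = 1.

1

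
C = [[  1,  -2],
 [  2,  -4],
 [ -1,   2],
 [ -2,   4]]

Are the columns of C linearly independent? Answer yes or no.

Row reduce C to echelon form.
R2 ← R2 − (2)·R1: [0, 0]
R3 ← R3 + R1: [0, 0]
R4 ← R4 + (2)·R1: [0, 0]
1 pivot among 2 columns.
Only 1 < 2 pivot columns, so the columns are linearly dependent.

no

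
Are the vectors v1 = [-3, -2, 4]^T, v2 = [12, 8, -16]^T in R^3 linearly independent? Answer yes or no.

no

Form the matrix with these vectors as rows and row reduce.
R2 ← R2 + (4)·R1: [0, 0, 0]
1 nonzero row, so the 2 vectors span a space of dimension 1.
Since 1 < 2, the vectors are linearly dependent.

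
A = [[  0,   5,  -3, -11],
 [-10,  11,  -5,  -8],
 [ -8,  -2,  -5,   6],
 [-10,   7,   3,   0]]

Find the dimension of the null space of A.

0

Row reduce to echelon form.
Swap R1 ↔ R2
R3 ← R3 − (4/5)·R1: [0, -54/5, -1, 62/5]
R4 ← R4 − R1: [0, -4, 8, 8]
R3 ← R3 + (54/25)·R2: [0, 0, -187/25, -284/25]
R4 ← R4 + (4/5)·R2: [0, 0, 28/5, -4/5]
R4 ← R4 + (140/187)·R3: [0, 0, 0, -1740/187]
4 nonzero rows, so rank(A) = 4.
A has 4 columns; by rank–nullity, nullity = 4 − 4 = 0.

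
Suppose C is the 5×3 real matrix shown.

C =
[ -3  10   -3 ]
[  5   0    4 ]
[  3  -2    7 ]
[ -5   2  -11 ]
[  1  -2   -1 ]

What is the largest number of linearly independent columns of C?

3

Row reduce to echelon form.
R2 ← R2 + (5/3)·R1: [0, 50/3, -1]
R3 ← R3 + R1: [0, 8, 4]
R4 ← R4 − (5/3)·R1: [0, -44/3, -6]
R5 ← R5 + (1/3)·R1: [0, 4/3, -2]
R3 ← R3 − (12/25)·R2: [0, 0, 112/25]
R4 ← R4 + (22/25)·R2: [0, 0, -172/25]
R5 ← R5 − (2/25)·R2: [0, 0, -48/25]
R4 ← R4 + (43/28)·R3: [0, 0, 0]
R5 ← R5 + (3/7)·R3: [0, 0, 0]
Echelon form has 3 nonzero rows, so rank(C) = 3.
The rank gives the maximum number of linearly independent columns: 3.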